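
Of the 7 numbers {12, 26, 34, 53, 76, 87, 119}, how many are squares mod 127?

4

(12/127) = -1 → non-residue.
(26/127) = +1 → QR.
(34/127) = +1 → QR.
(53/127) = -1 → non-residue.
(76/127) = +1 → QR.
(87/127) = +1 → QR.
(119/127) = -1 → non-residue.
Total quadratic residues among the 7: 4.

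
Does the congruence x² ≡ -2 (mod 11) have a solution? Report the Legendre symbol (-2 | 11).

1

Euler's criterion: (-2/11) ≡ 9^5 (mod 11).
9^2 ≡ 4 (mod 11)
9^4 ≡ 5 (mod 11)
9^5 = 9^(4+1) ≡ 1 (mod 11).
Result is 1, so (-2/11) = 1.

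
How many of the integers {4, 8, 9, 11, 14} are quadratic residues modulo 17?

(4/17) = +1 → QR.
(8/17) = +1 → QR.
(9/17) = +1 → QR.
(11/17) = -1 → non-residue.
(14/17) = -1 → non-residue.
Total quadratic residues among the 5: 3.

3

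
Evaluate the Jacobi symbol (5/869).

1

Reciprocity: 5 ≡ 1 and 869 ≡ 1 (mod 4), so (5/869) = +(869/5).
Reduce top mod 5: now compute (4/5).
Pull out 2^2: since 5 ≡ 5 (mod 8), (2/5) = -1, so (2/5)^2 = +1.
Reached (1/5) = 1. Collecting the sign flips along the way, the symbol is +1.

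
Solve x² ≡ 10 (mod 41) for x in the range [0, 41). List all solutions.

16, 25

41 ≡ 1 (mod 4), so we find a root by search.
Trying successive values, 16² = 256 ≡ 10 (mod 41). The other root is 41 − 16 = 25.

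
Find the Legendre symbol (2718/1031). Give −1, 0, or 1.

-1

First reduce: 2718 ≡ 656 (mod 1031).
Pull out 2^4: since 1031 ≡ 7 (mod 8), (2/1031) = +1, so (2/1031)^4 = +1.
Reciprocity: 41 ≡ 1 and 1031 ≡ 3 (mod 4), so (41/1031) = +(1031/41).
Reduce top mod 41: now compute (6/41).
Pull out 2: since 41 ≡ 1 (mod 8), (2/41) = +1.
Reciprocity: 3 ≡ 3 and 41 ≡ 1 (mod 4), so (3/41) = +(41/3).
Reduce top mod 3: now compute (2/3).
Pull out 2: since 3 ≡ 3 (mod 8), (2/3) = -1.
Reached (1/3) = 1. Collecting the sign flips along the way, the symbol is -1.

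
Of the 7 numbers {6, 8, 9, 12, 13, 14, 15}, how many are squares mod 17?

4

(6/17) = -1 → non-residue.
(8/17) = +1 → QR.
(9/17) = +1 → QR.
(12/17) = -1 → non-residue.
(13/17) = +1 → QR.
(14/17) = -1 → non-residue.
(15/17) = +1 → QR.
Total quadratic residues among the 7: 4.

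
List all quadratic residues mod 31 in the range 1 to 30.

Square k = 1,…,15 (k and 31−k give the same square):
1²=1, 2²=4, 3²=9, 4²=16, 5²=25, 6²≡5, 7²≡18, 8²≡2, 9²≡19, 10²≡7, 11²≡28, 12²≡20, 13²≡14, 14²≡10, 15²≡8 (mod 31).
So the quadratic residues mod 31 are {1, 2, 4, 5, 7, 8, 9, 10, 14, 16, 18, 19, 20, 25, 28}.

1, 2, 4, 5, 7, 8, 9, 10, 14, 16, 18, 19, 20, 25, 28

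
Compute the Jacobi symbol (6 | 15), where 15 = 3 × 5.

0

Pull out 2: since 15 ≡ 7 (mod 8), (2/15) = +1.
Reciprocity: 3 ≡ 3 and 15 ≡ 3 (mod 4), so (3/15) = −(15/3).
Reduce top mod 3: now compute (0/3).
Top reduces to 0: gcd > 1, so the symbol is 0.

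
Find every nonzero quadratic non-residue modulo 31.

Square k = 1,…,15 (k and 31−k give the same square):
1²=1, 2²=4, 3²=9, 4²=16, 5²=25, 6²≡5, 7²≡18, 8²≡2, 9²≡19, 10²≡7, 11²≡28, 12²≡20, 13²≡14, 14²≡10, 15²≡8 (mod 31).
The residues are {1, 2, 4, 5, 7, 8, 9, 10, 14, 16, 18, 19, 20, 25, 28}; the non-residues are the remaining 15 nonzero classes.

3 6 11 12 13 15 17 21 22 23 24 26 27 29 30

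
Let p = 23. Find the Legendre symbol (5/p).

-1

Euler's criterion: (5/23) ≡ 5^11 (mod 23).
5^2 ≡ 2 (mod 23)
5^4 ≡ 4 (mod 23)
5^8 ≡ 16 (mod 23)
5^11 = 5^(8+2+1) ≡ 22 (mod 23).
Result is 22 ≡ −1, so (5/23) = −1.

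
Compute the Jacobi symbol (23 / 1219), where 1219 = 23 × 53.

0

Reciprocity: 23 ≡ 3 and 1219 ≡ 3 (mod 4), so (23/1219) = −(1219/23).
Reduce top mod 23: now compute (0/23).
Top reduces to 0: gcd > 1, so the symbol is 0.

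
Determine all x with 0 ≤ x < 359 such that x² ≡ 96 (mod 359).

Since 359 ≡ 3 (mod 4), a square root of 96 is 96^((359+1)/4) = 96^90 mod 359.
Repeated squaring: 96^2≡241, 96^4≡282, 96^8≡185, 96^16≡120, 96^32≡40, 96^64≡164 (mod 359).
96^90 = 96^(64+16+8+2) ≡ 182 (mod 359).
Check: 182² = 33124 ≡ 96 (mod 359). The two roots are 177 and 182.

177, 182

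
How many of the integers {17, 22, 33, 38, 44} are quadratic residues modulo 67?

(17/67) = +1 → QR.
(22/67) = +1 → QR.
(33/67) = +1 → QR.
(38/67) = -1 → non-residue.
(44/67) = -1 → non-residue.
Total quadratic residues among the 5: 3.

3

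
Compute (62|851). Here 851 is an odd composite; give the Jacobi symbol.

Pull out 2: since 851 ≡ 3 (mod 8), (2/851) = -1.
Reciprocity: 31 ≡ 3 and 851 ≡ 3 (mod 4), so (31/851) = −(851/31).
Reduce top mod 31: now compute (14/31).
Pull out 2: since 31 ≡ 7 (mod 8), (2/31) = +1.
Reciprocity: 7 ≡ 3 and 31 ≡ 3 (mod 4), so (7/31) = −(31/7).
Reduce top mod 7: now compute (3/7).
Reciprocity: 3 ≡ 3 and 7 ≡ 3 (mod 4), so (3/7) = −(7/3).
Reduce top mod 3: now compute (1/3).
Reached (1/3) = 1. Collecting the sign flips along the way, the symbol is +1.

1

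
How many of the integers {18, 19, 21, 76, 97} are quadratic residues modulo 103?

4

(18/103) = +1 → QR.
(19/103) = +1 → QR.
(21/103) = -1 → non-residue.
(76/103) = +1 → QR.
(97/103) = +1 → QR.
Total quadratic residues among the 5: 4.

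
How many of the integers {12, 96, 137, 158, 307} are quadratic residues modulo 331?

1

(12/331) = -1 → non-residue.
(96/331) = +1 → QR.
(137/331) = -1 → non-residue.
(158/331) = -1 → non-residue.
(307/331) = -1 → non-residue.
Total quadratic residues among the 5: 1.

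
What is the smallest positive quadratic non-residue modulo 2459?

2

(2/2459) = −1, so 2 is the smallest positive non-residue mod 2459.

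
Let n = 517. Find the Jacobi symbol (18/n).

Pull out 2: since 517 ≡ 5 (mod 8), (2/517) = -1.
Reciprocity: 9 ≡ 1 and 517 ≡ 1 (mod 4), so (9/517) = +(517/9).
Reduce top mod 9: now compute (4/9).
Pull out 2^2: since 9 ≡ 1 (mod 8), (2/9) = +1, so (2/9)^2 = +1.
Reached (1/9) = 1. Collecting the sign flips along the way, the symbol is -1.

-1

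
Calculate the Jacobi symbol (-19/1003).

-1

First reduce: -19 ≡ 984 (mod 1003).
Pull out 2^3: since 1003 ≡ 3 (mod 8), (2/1003) = -1, so (2/1003)^3 = -1.
Reciprocity: 123 ≡ 3 and 1003 ≡ 3 (mod 4), so (123/1003) = −(1003/123).
Reduce top mod 123: now compute (19/123).
Reciprocity: 19 ≡ 3 and 123 ≡ 3 (mod 4), so (19/123) = −(123/19).
Reduce top mod 19: now compute (9/19).
Reciprocity: 9 ≡ 1 and 19 ≡ 3 (mod 4), so (9/19) = +(19/9).
Reduce top mod 9: now compute (1/9).
Reached (1/9) = 1. Collecting the sign flips along the way, the symbol is -1.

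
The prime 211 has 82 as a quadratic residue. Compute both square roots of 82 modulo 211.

90, 121

Since 211 ≡ 3 (mod 4), a square root of 82 is 82^((211+1)/4) = 82^53 mod 211.
Repeated squaring: 82^2≡183, 82^4≡151, 82^8≡13, 82^16≡169, 82^32≡76 (mod 211).
82^53 = 82^(32+16+4+1) ≡ 121 (mod 211).
Check: 121² = 14641 ≡ 82 (mod 211). The two roots are 90 and 121.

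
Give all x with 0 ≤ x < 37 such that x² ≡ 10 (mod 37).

11, 26

37 ≡ 1 (mod 4), so we find a root by search.
Trying successive values, 11² = 121 ≡ 10 (mod 37). The other root is 37 − 11 = 26.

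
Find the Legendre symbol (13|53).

1

Reciprocity: 13 ≡ 1 and 53 ≡ 1 (mod 4), so (13/53) = +(53/13).
Reduce top mod 13: now compute (1/13).
Reached (1/13) = 1. Collecting the sign flips along the way, the symbol is +1.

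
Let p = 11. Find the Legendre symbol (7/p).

-1

Euler's criterion: (7/11) ≡ 7^5 (mod 11).
7^2 ≡ 5 (mod 11)
7^4 ≡ 3 (mod 11)
7^5 = 7^(4+1) ≡ 10 (mod 11).
Result is 10 ≡ −1, so (7/11) = −1.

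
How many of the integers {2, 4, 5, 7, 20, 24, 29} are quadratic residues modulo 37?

(2/37) = -1 → non-residue.
(4/37) = +1 → QR.
(5/37) = -1 → non-residue.
(7/37) = +1 → QR.
(20/37) = -1 → non-residue.
(24/37) = -1 → non-residue.
(29/37) = -1 → non-residue.
Total quadratic residues among the 7: 2.

2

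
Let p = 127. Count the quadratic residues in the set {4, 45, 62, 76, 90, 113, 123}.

4

(4/127) = +1 → QR.
(45/127) = -1 → non-residue.
(62/127) = +1 → QR.
(76/127) = +1 → QR.
(90/127) = -1 → non-residue.
(113/127) = +1 → QR.
(123/127) = -1 → non-residue.
Total quadratic residues among the 7: 4.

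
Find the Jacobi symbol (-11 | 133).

1

First reduce: -11 ≡ 122 (mod 133).
Pull out 2: since 133 ≡ 5 (mod 8), (2/133) = -1.
Reciprocity: 61 ≡ 1 and 133 ≡ 1 (mod 4), so (61/133) = +(133/61).
Reduce top mod 61: now compute (11/61).
Reciprocity: 11 ≡ 3 and 61 ≡ 1 (mod 4), so (11/61) = +(61/11).
Reduce top mod 11: now compute (6/11).
Pull out 2: since 11 ≡ 3 (mod 8), (2/11) = -1.
Reciprocity: 3 ≡ 3 and 11 ≡ 3 (mod 4), so (3/11) = −(11/3).
Reduce top mod 3: now compute (2/3).
Pull out 2: since 3 ≡ 3 (mod 8), (2/3) = -1.
Reached (1/3) = 1. Collecting the sign flips along the way, the symbol is +1.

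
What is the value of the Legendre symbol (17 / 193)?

-1

Reciprocity: 17 ≡ 1 and 193 ≡ 1 (mod 4), so (17/193) = +(193/17).
Reduce top mod 17: now compute (6/17).
Pull out 2: since 17 ≡ 1 (mod 8), (2/17) = +1.
Reciprocity: 3 ≡ 3 and 17 ≡ 1 (mod 4), so (3/17) = +(17/3).
Reduce top mod 3: now compute (2/3).
Pull out 2: since 3 ≡ 3 (mod 8), (2/3) = -1.
Reached (1/3) = 1. Collecting the sign flips along the way, the symbol is -1.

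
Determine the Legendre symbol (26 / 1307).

1

Pull out 2: since 1307 ≡ 3 (mod 8), (2/1307) = -1.
Reciprocity: 13 ≡ 1 and 1307 ≡ 3 (mod 4), so (13/1307) = +(1307/13).
Reduce top mod 13: now compute (7/13).
Reciprocity: 7 ≡ 3 and 13 ≡ 1 (mod 4), so (7/13) = +(13/7).
Reduce top mod 7: now compute (6/7).
Pull out 2: since 7 ≡ 7 (mod 8), (2/7) = +1.
Reciprocity: 3 ≡ 3 and 7 ≡ 3 (mod 4), so (3/7) = −(7/3).
Reduce top mod 3: now compute (1/3).
Reached (1/3) = 1. Collecting the sign flips along the way, the symbol is +1.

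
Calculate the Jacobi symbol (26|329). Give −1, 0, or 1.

Pull out 2: since 329 ≡ 1 (mod 8), (2/329) = +1.
Reciprocity: 13 ≡ 1 and 329 ≡ 1 (mod 4), so (13/329) = +(329/13).
Reduce top mod 13: now compute (4/13).
Pull out 2^2: since 13 ≡ 5 (mod 8), (2/13) = -1, so (2/13)^2 = +1.
Reached (1/13) = 1. Collecting the sign flips along the way, the symbol is +1.

1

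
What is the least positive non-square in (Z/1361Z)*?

(2/1361) = +1, so 2 is a residue.
(3/1361) = −1, so 3 is the smallest positive non-residue mod 1361.

3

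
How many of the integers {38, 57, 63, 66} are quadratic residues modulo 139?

4

(38/139) = +1 → QR.
(57/139) = +1 → QR.
(63/139) = +1 → QR.
(66/139) = +1 → QR.
Total quadratic residues among the 4: 4.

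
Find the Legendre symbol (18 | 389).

-1

Euler's criterion: (18/389) ≡ 18^194 (mod 389).
18^2 ≡ 324 (mod 389)
18^4 ≡ 335 (mod 389)
18^8 ≡ 193 (mod 389)
18^16 ≡ 294 (mod 389)
18^32 ≡ 78 (mod 389)
18^64 ≡ 249 (mod 389)
18^128 ≡ 150 (mod 389)
18^194 = 18^(128+64+2) ≡ 388 (mod 389).
Result is 388 ≡ −1, so (18/389) = −1.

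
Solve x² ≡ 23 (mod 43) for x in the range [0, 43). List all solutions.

18, 25

Since 43 ≡ 3 (mod 4), a square root of 23 is 23^((43+1)/4) = 23^11 mod 43.
Repeated squaring: 23^2≡13, 23^4≡40, 23^8≡9 (mod 43).
23^11 = 23^(8+2+1) ≡ 25 (mod 43).
Check: 25² = 625 ≡ 23 (mod 43). The two roots are 18 and 25.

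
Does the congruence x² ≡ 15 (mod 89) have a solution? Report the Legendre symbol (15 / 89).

-1

Euler's criterion: (15/89) ≡ 15^44 (mod 89).
15^2 ≡ 47 (mod 89)
15^4 ≡ 73 (mod 89)
15^8 ≡ 78 (mod 89)
15^16 ≡ 32 (mod 89)
15^32 ≡ 45 (mod 89)
15^44 = 15^(32+8+4) ≡ 88 (mod 89).
Result is 88 ≡ −1, so (15/89) = −1.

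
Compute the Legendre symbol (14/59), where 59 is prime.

Pull out 2: since 59 ≡ 3 (mod 8), (2/59) = -1.
Reciprocity: 7 ≡ 3 and 59 ≡ 3 (mod 4), so (7/59) = −(59/7).
Reduce top mod 7: now compute (3/7).
Reciprocity: 3 ≡ 3 and 7 ≡ 3 (mod 4), so (3/7) = −(7/3).
Reduce top mod 3: now compute (1/3).
Reached (1/3) = 1. Collecting the sign flips along the way, the symbol is -1.

-1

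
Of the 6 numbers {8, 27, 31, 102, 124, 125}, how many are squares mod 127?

3

(8/127) = +1 → QR.
(27/127) = -1 → non-residue.
(31/127) = +1 → QR.
(102/127) = -1 → non-residue.
(124/127) = +1 → QR.
(125/127) = -1 → non-residue.
Total quadratic residues among the 6: 3.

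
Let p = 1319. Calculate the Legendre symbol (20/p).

1

Pull out 2^2: since 1319 ≡ 7 (mod 8), (2/1319) = +1, so (2/1319)^2 = +1.
Reciprocity: 5 ≡ 1 and 1319 ≡ 3 (mod 4), so (5/1319) = +(1319/5).
Reduce top mod 5: now compute (4/5).
Pull out 2^2: since 5 ≡ 5 (mod 8), (2/5) = -1, so (2/5)^2 = +1.
Reached (1/5) = 1. Collecting the sign flips along the way, the symbol is +1.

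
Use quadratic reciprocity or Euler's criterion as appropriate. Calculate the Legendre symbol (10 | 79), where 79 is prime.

Euler's criterion: (10/79) ≡ 10^39 (mod 79).
10^2 ≡ 21 (mod 79)
10^4 ≡ 46 (mod 79)
10^8 ≡ 62 (mod 79)
10^16 ≡ 52 (mod 79)
10^32 ≡ 18 (mod 79)
10^39 = 10^(32+4+2+1) ≡ 1 (mod 79).
Result is 1, so (10/79) = 1.

1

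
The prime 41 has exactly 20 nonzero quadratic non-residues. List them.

3 6 7 11 12 13 14 15 17 19 22 24 26 27 28 29 30 34 35 38

Square k = 1,…,20 (k and 41−k give the same square):
1²=1, 2²=4, 3²=9, 4²=16, 5²=25, 6²=36, 7²≡8, 8²≡23, 9²≡40, 10²≡18, 11²≡39, 12²≡21, 13²≡5, 14²≡32, 15²≡20, 16²≡10, 17²≡2, 18²≡37, 19²≡33, 20²≡31 (mod 41).
The residues are {1, 2, 4, 5, 8, 9, 10, 16, 18, 20, 21, 23, 25, 31, 32, 33, 36, 37, 39, 40}; the non-residues are the remaining 20 nonzero classes.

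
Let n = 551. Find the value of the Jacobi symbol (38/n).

Pull out 2: since 551 ≡ 7 (mod 8), (2/551) = +1.
Reciprocity: 19 ≡ 3 and 551 ≡ 3 (mod 4), so (19/551) = −(551/19).
Reduce top mod 19: now compute (0/19).
Top reduces to 0: gcd > 1, so the symbol is 0.

0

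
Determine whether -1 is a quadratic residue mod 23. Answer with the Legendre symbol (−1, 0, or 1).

-1

First reduce: -1 ≡ 22 (mod 23).
Pull out 2: since 23 ≡ 7 (mod 8), (2/23) = +1.
Reciprocity: 11 ≡ 3 and 23 ≡ 3 (mod 4), so (11/23) = −(23/11).
Reduce top mod 11: now compute (1/11).
Reached (1/11) = 1. Collecting the sign flips along the way, the symbol is -1.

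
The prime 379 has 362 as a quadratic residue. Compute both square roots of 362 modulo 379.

Since 379 ≡ 3 (mod 4), a square root of 362 is 362^((379+1)/4) = 362^95 mod 379.
Repeated squaring: 362^2≡289, 362^4≡141, 362^8≡173, 362^16≡367, 362^32≡144, 362^64≡270 (mod 379).
362^95 = 362^(64+16+8+4+2+1) ≡ 143 (mod 379).
Check: 143² = 20449 ≡ 362 (mod 379). The two roots are 143 and 236.

143, 236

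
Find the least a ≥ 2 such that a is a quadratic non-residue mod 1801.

11

(2/1801) = +1, so 2 is a residue.
(3/1801) = +1, so 3 is a residue.
(4/1801) = +1, so 4 is a residue.
(5/1801) = +1, so 5 is a residue.
(6/1801) = +1, so 6 is a residue.
(7/1801) = +1, so 7 is a residue.
(8/1801) = +1, so 8 is a residue.
(9/1801) = +1, so 9 is a residue.
(10/1801) = +1, so 10 is a residue.
(11/1801) = −1, so 11 is the smallest positive non-residue mod 1801.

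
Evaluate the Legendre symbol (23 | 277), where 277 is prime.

1

Reciprocity: 23 ≡ 3 and 277 ≡ 1 (mod 4), so (23/277) = +(277/23).
Reduce top mod 23: now compute (1/23).
Reached (1/23) = 1. Collecting the sign flips along the way, the symbol is +1.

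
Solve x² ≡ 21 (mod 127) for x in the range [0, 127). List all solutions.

23, 104

Since 127 ≡ 3 (mod 4), a square root of 21 is 21^((127+1)/4) = 21^32 mod 127.
Repeated squaring: 21^2≡60, 21^4≡44, 21^8≡31, 21^16≡72, 21^32≡104 (mod 127).
21^32 = 21^(32) ≡ 104 (mod 127).
Check: 104² = 10816 ≡ 21 (mod 127). The two roots are 23 and 104.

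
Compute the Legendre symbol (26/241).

Euler's criterion: (26/241) ≡ 26^120 (mod 241).
26^2 ≡ 194 (mod 241)
26^4 ≡ 40 (mod 241)
26^8 ≡ 154 (mod 241)
26^16 ≡ 98 (mod 241)
26^32 ≡ 205 (mod 241)
26^64 ≡ 91 (mod 241)
26^120 = 26^(64+32+16+8) ≡ 240 (mod 241).
Result is 240 ≡ −1, so (26/241) = −1.

-1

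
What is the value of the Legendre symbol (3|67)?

Reciprocity: 3 ≡ 3 and 67 ≡ 3 (mod 4), so (3/67) = −(67/3).
Reduce top mod 3: now compute (1/3).
Reached (1/3) = 1. Collecting the sign flips along the way, the symbol is -1.

-1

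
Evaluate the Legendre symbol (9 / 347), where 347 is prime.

1

Reciprocity: 9 ≡ 1 and 347 ≡ 3 (mod 4), so (9/347) = +(347/9).
Reduce top mod 9: now compute (5/9).
Reciprocity: 5 ≡ 1 and 9 ≡ 1 (mod 4), so (5/9) = +(9/5).
Reduce top mod 5: now compute (4/5).
Pull out 2^2: since 5 ≡ 5 (mod 8), (2/5) = -1, so (2/5)^2 = +1.
Reached (1/5) = 1. Collecting the sign flips along the way, the symbol is +1.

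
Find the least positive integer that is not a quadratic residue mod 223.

3

(2/223) = +1, so 2 is a residue.
(3/223) = −1, so 3 is the smallest positive non-residue mod 223.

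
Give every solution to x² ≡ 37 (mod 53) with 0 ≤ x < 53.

14, 39

53 ≡ 1 (mod 4), so we find a root by search.
Trying successive values, 14² = 196 ≡ 37 (mod 53). The other root is 53 − 14 = 39.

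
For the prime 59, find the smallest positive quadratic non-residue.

2

(2/59) = −1, so 2 is the smallest positive non-residue mod 59.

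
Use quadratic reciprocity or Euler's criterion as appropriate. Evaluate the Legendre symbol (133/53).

-1

First reduce: 133 ≡ 27 (mod 53).
Reciprocity: 27 ≡ 3 and 53 ≡ 1 (mod 4), so (27/53) = +(53/27).
Reduce top mod 27: now compute (26/27).
Pull out 2: since 27 ≡ 3 (mod 8), (2/27) = -1.
Reciprocity: 13 ≡ 1 and 27 ≡ 3 (mod 4), so (13/27) = +(27/13).
Reduce top mod 13: now compute (1/13).
Reached (1/13) = 1. Collecting the sign flips along the way, the symbol is -1.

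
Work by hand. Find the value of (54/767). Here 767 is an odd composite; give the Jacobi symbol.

Pull out 2: since 767 ≡ 7 (mod 8), (2/767) = +1.
Reciprocity: 27 ≡ 3 and 767 ≡ 3 (mod 4), so (27/767) = −(767/27).
Reduce top mod 27: now compute (11/27).
Reciprocity: 11 ≡ 3 and 27 ≡ 3 (mod 4), so (11/27) = −(27/11).
Reduce top mod 11: now compute (5/11).
Reciprocity: 5 ≡ 1 and 11 ≡ 3 (mod 4), so (5/11) = +(11/5).
Reduce top mod 5: now compute (1/5).
Reached (1/5) = 1. Collecting the sign flips along the way, the symbol is +1.

1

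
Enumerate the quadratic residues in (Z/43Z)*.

Square k = 1,…,21 (k and 43−k give the same square):
1²=1, 2²=4, 3²=9, 4²=16, 5²=25, 6²=36, 7²≡6, 8²≡21, 9²≡38, 10²≡14, 11²≡35, 12²≡15, 13²≡40, 14²≡24, 15²≡10, 16²≡41, 17²≡31, 18²≡23, 19²≡17, 20²≡13, 21²≡11 (mod 43).
So the quadratic residues mod 43 are {1, 4, 6, 9, 10, 11, 13, 14, 15, 16, 17, 21, 23, 24, 25, 31, 35, 36, 38, 40, 41}.

1 4 6 9 10 11 13 14 15 16 17 21 23 24 25 31 35 36 38 40 41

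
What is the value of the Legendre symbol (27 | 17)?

Euler's criterion: (27/17) ≡ 10^8 (mod 17).
10^2 ≡ 15 (mod 17)
10^4 ≡ 4 (mod 17)
10^8 ≡ 16 (mod 17)
10^8 = 10^(8) ≡ 16 (mod 17).
Result is 16 ≡ −1, so (27/17) = −1.

-1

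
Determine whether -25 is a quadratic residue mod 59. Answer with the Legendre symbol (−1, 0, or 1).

-1

First reduce: -25 ≡ 34 (mod 59).
Pull out 2: since 59 ≡ 3 (mod 8), (2/59) = -1.
Reciprocity: 17 ≡ 1 and 59 ≡ 3 (mod 4), so (17/59) = +(59/17).
Reduce top mod 17: now compute (8/17).
Pull out 2^3: since 17 ≡ 1 (mod 8), (2/17) = +1, so (2/17)^3 = +1.
Reached (1/17) = 1. Collecting the sign flips along the way, the symbol is -1.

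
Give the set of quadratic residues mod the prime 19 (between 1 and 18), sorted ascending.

Square k = 1,…,9 (k and 19−k give the same square):
1²=1, 2²=4, 3²=9, 4²=16, 5²≡6, 6²≡17, 7²≡11, 8²≡7, 9²≡5 (mod 19).
So the quadratic residues mod 19 are {1, 4, 5, 6, 7, 9, 11, 16, 17}.

1, 4, 5, 6, 7, 9, 11, 16, 17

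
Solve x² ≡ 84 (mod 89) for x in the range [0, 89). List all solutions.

23, 66

89 ≡ 1 (mod 4), so we find a root by search.
Trying successive values, 23² = 529 ≡ 84 (mod 89). The other root is 89 − 23 = 66.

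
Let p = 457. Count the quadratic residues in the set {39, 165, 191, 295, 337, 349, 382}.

(39/457) = -1 → non-residue.
(165/457) = +1 → QR.
(191/457) = +1 → QR.
(295/457) = +1 → QR.
(337/457) = -1 → non-residue.
(349/457) = +1 → QR.
(382/457) = +1 → QR.
Total quadratic residues among the 7: 5.

5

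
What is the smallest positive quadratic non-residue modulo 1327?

3

(2/1327) = +1, so 2 is a residue.
(3/1327) = −1, so 3 is the smallest positive non-residue mod 1327.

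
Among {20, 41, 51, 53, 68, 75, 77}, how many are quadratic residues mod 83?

5

(20/83) = -1 → non-residue.
(41/83) = +1 → QR.
(51/83) = +1 → QR.
(53/83) = -1 → non-residue.
(68/83) = +1 → QR.
(75/83) = +1 → QR.
(77/83) = +1 → QR.
Total quadratic residues among the 7: 5.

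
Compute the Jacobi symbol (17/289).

0

Reciprocity: 17 ≡ 1 and 289 ≡ 1 (mod 4), so (17/289) = +(289/17).
Reduce top mod 17: now compute (0/17).
Top reduces to 0: gcd > 1, so the symbol is 0.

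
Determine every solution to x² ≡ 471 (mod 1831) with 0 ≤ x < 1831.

Since 1831 ≡ 3 (mod 4), a square root of 471 is 471^((1831+1)/4) = 471^458 mod 1831.
Repeated squaring: 471^2≡290, 471^4≡1705, 471^8≡1228, 471^16≡1071, 471^32≡835, 471^64≡1445, 471^128≡685, 471^256≡489 (mod 1831).
471^458 = 471^(256+128+64+8+2) ≡ 1291 (mod 1831).
Check: 1291² = 1666681 ≡ 471 (mod 1831). The two roots are 540 and 1291.

540, 1291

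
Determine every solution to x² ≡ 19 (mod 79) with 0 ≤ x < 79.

16, 63

Since 79 ≡ 3 (mod 4), a square root of 19 is 19^((79+1)/4) = 19^20 mod 79.
Repeated squaring: 19^2≡45, 19^4≡50, 19^8≡51, 19^16≡73 (mod 79).
19^20 = 19^(16+4) ≡ 16 (mod 79).
Check: 16² = 256 ≡ 19 (mod 79). The two roots are 16 and 63.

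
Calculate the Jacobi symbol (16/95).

1

Pull out 2^4: since 95 ≡ 7 (mod 8), (2/95) = +1, so (2/95)^4 = +1.
Reached (1/95) = 1. Collecting the sign flips along the way, the symbol is +1.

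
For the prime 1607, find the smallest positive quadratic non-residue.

5

(2/1607) = +1, so 2 is a residue.
(3/1607) = +1, so 3 is a residue.
(4/1607) = +1, so 4 is a residue.
(5/1607) = −1, so 5 is the smallest positive non-residue mod 1607.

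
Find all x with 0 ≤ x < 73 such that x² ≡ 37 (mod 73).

16, 57

73 ≡ 1 (mod 4), so we find a root by search.
Trying successive values, 16² = 256 ≡ 37 (mod 73). The other root is 73 − 16 = 57.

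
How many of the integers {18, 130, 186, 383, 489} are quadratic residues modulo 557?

(18/557) = -1 → non-residue.
(130/557) = -1 → non-residue.
(186/557) = -1 → non-residue.
(383/557) = +1 → QR.
(489/557) = +1 → QR.
Total quadratic residues among the 5: 2.

2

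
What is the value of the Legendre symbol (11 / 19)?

1

Reciprocity: 11 ≡ 3 and 19 ≡ 3 (mod 4), so (11/19) = −(19/11).
Reduce top mod 11: now compute (8/11).
Pull out 2^3: since 11 ≡ 3 (mod 8), (2/11) = -1, so (2/11)^3 = -1.
Reached (1/11) = 1. Collecting the sign flips along the way, the symbol is +1.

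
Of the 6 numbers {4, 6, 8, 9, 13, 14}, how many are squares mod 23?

5

(4/23) = +1 → QR.
(6/23) = +1 → QR.
(8/23) = +1 → QR.
(9/23) = +1 → QR.
(13/23) = +1 → QR.
(14/23) = -1 → non-residue.
Total quadratic residues among the 6: 5.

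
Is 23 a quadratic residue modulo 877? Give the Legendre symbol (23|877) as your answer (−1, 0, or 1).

Reciprocity: 23 ≡ 3 and 877 ≡ 1 (mod 4), so (23/877) = +(877/23).
Reduce top mod 23: now compute (3/23).
Reciprocity: 3 ≡ 3 and 23 ≡ 3 (mod 4), so (3/23) = −(23/3).
Reduce top mod 3: now compute (2/3).
Pull out 2: since 3 ≡ 3 (mod 8), (2/3) = -1.
Reached (1/3) = 1. Collecting the sign flips along the way, the symbol is +1.

1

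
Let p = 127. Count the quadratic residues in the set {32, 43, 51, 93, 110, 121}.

(32/127) = +1 → QR.
(43/127) = -1 → non-residue.
(51/127) = -1 → non-residue.
(93/127) = -1 → non-residue.
(110/127) = -1 → non-residue.
(121/127) = +1 → QR.
Total quadratic residues among the 6: 2.

2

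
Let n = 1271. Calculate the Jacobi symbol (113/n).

Reciprocity: 113 ≡ 1 and 1271 ≡ 3 (mod 4), so (113/1271) = +(1271/113).
Reduce top mod 113: now compute (28/113).
Pull out 2^2: since 113 ≡ 1 (mod 8), (2/113) = +1, so (2/113)^2 = +1.
Reciprocity: 7 ≡ 3 and 113 ≡ 1 (mod 4), so (7/113) = +(113/7).
Reduce top mod 7: now compute (1/7).
Reached (1/7) = 1. Collecting the sign flips along the way, the symbol is +1.

1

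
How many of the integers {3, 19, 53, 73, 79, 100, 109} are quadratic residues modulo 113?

(3/113) = -1 → non-residue.
(19/113) = -1 → non-residue.
(53/113) = +1 → QR.
(73/113) = -1 → non-residue.
(79/113) = -1 → non-residue.
(100/113) = +1 → QR.
(109/113) = +1 → QR.
Total quadratic residues among the 7: 3.

3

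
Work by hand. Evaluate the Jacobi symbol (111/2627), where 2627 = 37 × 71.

0

Reciprocity: 111 ≡ 3 and 2627 ≡ 3 (mod 4), so (111/2627) = −(2627/111).
Reduce top mod 111: now compute (74/111).
Pull out 2: since 111 ≡ 7 (mod 8), (2/111) = +1.
Reciprocity: 37 ≡ 1 and 111 ≡ 3 (mod 4), so (37/111) = +(111/37).
Reduce top mod 37: now compute (0/37).
Top reduces to 0: gcd > 1, so the symbol is 0.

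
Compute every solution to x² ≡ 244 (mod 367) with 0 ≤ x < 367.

Since 367 ≡ 3 (mod 4), a square root of 244 is 244^((367+1)/4) = 244^92 mod 367.
Repeated squaring: 244^2≡82, 244^4≡118, 244^8≡345, 244^16≡117, 244^32≡110, 244^64≡356 (mod 367).
244^92 = 244^(64+16+8+4) ≡ 251 (mod 367).
Check: 251² = 63001 ≡ 244 (mod 367). The two roots are 116 and 251.

116, 251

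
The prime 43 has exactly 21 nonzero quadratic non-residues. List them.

2, 3, 5, 7, 8, 12, 18, 19, 20, 22, 26, 27, 28, 29, 30, 32, 33, 34, 37, 39, 42

Square k = 1,…,21 (k and 43−k give the same square):
1²=1, 2²=4, 3²=9, 4²=16, 5²=25, 6²=36, 7²≡6, 8²≡21, 9²≡38, 10²≡14, 11²≡35, 12²≡15, 13²≡40, 14²≡24, 15²≡10, 16²≡41, 17²≡31, 18²≡23, 19²≡17, 20²≡13, 21²≡11 (mod 43).
The residues are {1, 4, 6, 9, 10, 11, 13, 14, 15, 16, 17, 21, 23, 24, 25, 31, 35, 36, 38, 40, 41}; the non-residues are the remaining 21 nonzero classes.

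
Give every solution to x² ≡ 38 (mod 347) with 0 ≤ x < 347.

142, 205

Since 347 ≡ 3 (mod 4), a square root of 38 is 38^((347+1)/4) = 38^87 mod 347.
Repeated squaring: 38^2≡56, 38^4≡13, 38^8≡169, 38^16≡107, 38^32≡345, 38^64≡4 (mod 347).
38^87 = 38^(64+16+4+2+1) ≡ 205 (mod 347).
Check: 205² = 42025 ≡ 38 (mod 347). The two roots are 142 and 205.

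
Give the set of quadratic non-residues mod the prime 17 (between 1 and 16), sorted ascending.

3, 5, 6, 7, 10, 11, 12, 14

Square k = 1,…,8 (k and 17−k give the same square):
1²=1, 2²=4, 3²=9, 4²=16, 5²≡8, 6²≡2, 7²≡15, 8²≡13 (mod 17).
The residues are {1, 2, 4, 8, 9, 13, 15, 16}; the non-residues are the remaining 8 nonzero classes.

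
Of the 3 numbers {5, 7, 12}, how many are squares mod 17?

(5/17) = -1 → non-residue.
(7/17) = -1 → non-residue.
(12/17) = -1 → non-residue.
Total quadratic residues among the 3: 0.

0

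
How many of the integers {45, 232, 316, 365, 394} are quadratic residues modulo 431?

3

(45/431) = +1 → QR.
(232/431) = +1 → QR.
(316/431) = -1 → non-residue.
(365/431) = -1 → non-residue.
(394/431) = +1 → QR.
Total quadratic residues among the 5: 3.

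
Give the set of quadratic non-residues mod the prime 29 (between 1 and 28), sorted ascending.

Square k = 1,…,14 (k and 29−k give the same square):
1²=1, 2²=4, 3²=9, 4²=16, 5²=25, 6²≡7, 7²≡20, 8²≡6, 9²≡23, 10²≡13, 11²≡5, 12²≡28, 13²≡24, 14²≡22 (mod 29).
The residues are {1, 4, 5, 6, 7, 9, 13, 16, 20, 22, 23, 24, 25, 28}; the non-residues are the remaining 14 nonzero classes.

2, 3, 8, 10, 11, 12, 14, 15, 17, 18, 19, 21, 26, 27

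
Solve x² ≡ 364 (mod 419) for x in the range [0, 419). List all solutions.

153, 266

Since 419 ≡ 3 (mod 4), a square root of 364 is 364^((419+1)/4) = 364^105 mod 419.
Repeated squaring: 364^2≡92, 364^4≡84, 364^8≡352, 364^16≡299, 364^32≡154, 364^64≡252 (mod 419).
364^105 = 364^(64+32+8+1) ≡ 266 (mod 419).
Check: 266² = 70756 ≡ 364 (mod 419). The two roots are 153 and 266.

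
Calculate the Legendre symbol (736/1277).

Pull out 2^5: since 1277 ≡ 5 (mod 8), (2/1277) = -1, so (2/1277)^5 = -1.
Reciprocity: 23 ≡ 3 and 1277 ≡ 1 (mod 4), so (23/1277) = +(1277/23).
Reduce top mod 23: now compute (12/23).
Pull out 2^2: since 23 ≡ 7 (mod 8), (2/23) = +1, so (2/23)^2 = +1.
Reciprocity: 3 ≡ 3 and 23 ≡ 3 (mod 4), so (3/23) = −(23/3).
Reduce top mod 3: now compute (2/3).
Pull out 2: since 3 ≡ 3 (mod 8), (2/3) = -1.
Reached (1/3) = 1. Collecting the sign flips along the way, the symbol is -1.

-1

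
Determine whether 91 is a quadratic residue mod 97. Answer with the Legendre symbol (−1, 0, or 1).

1

Reciprocity: 91 ≡ 3 and 97 ≡ 1 (mod 4), so (91/97) = +(97/91).
Reduce top mod 91: now compute (6/91).
Pull out 2: since 91 ≡ 3 (mod 8), (2/91) = -1.
Reciprocity: 3 ≡ 3 and 91 ≡ 3 (mod 4), so (3/91) = −(91/3).
Reduce top mod 3: now compute (1/3).
Reached (1/3) = 1. Collecting the sign flips along the way, the symbol is +1.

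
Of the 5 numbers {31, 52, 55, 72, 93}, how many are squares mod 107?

1

(31/107) = -1 → non-residue.
(52/107) = +1 → QR.
(55/107) = -1 → non-residue.
(72/107) = -1 → non-residue.
(93/107) = -1 → non-residue.
Total quadratic residues among the 5: 1.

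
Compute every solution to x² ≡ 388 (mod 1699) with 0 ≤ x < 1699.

Since 1699 ≡ 3 (mod 4), a square root of 388 is 388^((1699+1)/4) = 388^425 mod 1699.
Repeated squaring: 388^2≡1032, 388^4≡1450, 388^8≡837, 388^16≡581, 388^32≡1159, 388^64≡1071, 388^128≡216, 388^256≡783 (mod 1699).
388^425 = 388^(256+128+32+8+1) ≡ 1465 (mod 1699).
Check: 1465² = 2146225 ≡ 388 (mod 1699). The two roots are 234 and 1465.

234, 1465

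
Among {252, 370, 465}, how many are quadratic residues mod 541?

3

(252/541) = +1 → QR.
(370/541) = +1 → QR.
(465/541) = +1 → QR.
Total quadratic residues among the 3: 3.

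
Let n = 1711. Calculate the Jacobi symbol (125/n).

Reciprocity: 125 ≡ 1 and 1711 ≡ 3 (mod 4), so (125/1711) = +(1711/125).
Reduce top mod 125: now compute (86/125).
Pull out 2: since 125 ≡ 5 (mod 8), (2/125) = -1.
Reciprocity: 43 ≡ 3 and 125 ≡ 1 (mod 4), so (43/125) = +(125/43).
Reduce top mod 43: now compute (39/43).
Reciprocity: 39 ≡ 3 and 43 ≡ 3 (mod 4), so (39/43) = −(43/39).
Reduce top mod 39: now compute (4/39).
Pull out 2^2: since 39 ≡ 7 (mod 8), (2/39) = +1, so (2/39)^2 = +1.
Reached (1/39) = 1. Collecting the sign flips along the way, the symbol is +1.

1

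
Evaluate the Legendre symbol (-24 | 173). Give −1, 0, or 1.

First reduce: -24 ≡ 149 (mod 173).
Reciprocity: 149 ≡ 1 and 173 ≡ 1 (mod 4), so (149/173) = +(173/149).
Reduce top mod 149: now compute (24/149).
Pull out 2^3: since 149 ≡ 5 (mod 8), (2/149) = -1, so (2/149)^3 = -1.
Reciprocity: 3 ≡ 3 and 149 ≡ 1 (mod 4), so (3/149) = +(149/3).
Reduce top mod 3: now compute (2/3).
Pull out 2: since 3 ≡ 3 (mod 8), (2/3) = -1.
Reached (1/3) = 1. Collecting the sign flips along the way, the symbol is +1.

1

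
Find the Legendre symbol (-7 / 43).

1

First reduce: -7 ≡ 36 (mod 43).
Pull out 2^2: since 43 ≡ 3 (mod 8), (2/43) = -1, so (2/43)^2 = +1.
Reciprocity: 9 ≡ 1 and 43 ≡ 3 (mod 4), so (9/43) = +(43/9).
Reduce top mod 9: now compute (7/9).
Reciprocity: 7 ≡ 3 and 9 ≡ 1 (mod 4), so (7/9) = +(9/7).
Reduce top mod 7: now compute (2/7).
Pull out 2: since 7 ≡ 7 (mod 8), (2/7) = +1.
Reached (1/7) = 1. Collecting the sign flips along the way, the symbol is +1.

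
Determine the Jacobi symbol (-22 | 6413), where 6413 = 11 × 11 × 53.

0

First reduce: -22 ≡ 6391 (mod 6413).
Reciprocity: 6391 ≡ 3 and 6413 ≡ 1 (mod 4), so (6391/6413) = +(6413/6391).
Reduce top mod 6391: now compute (22/6391).
Pull out 2: since 6391 ≡ 7 (mod 8), (2/6391) = +1.
Reciprocity: 11 ≡ 3 and 6391 ≡ 3 (mod 4), so (11/6391) = −(6391/11).
Reduce top mod 11: now compute (0/11).
Top reduces to 0: gcd > 1, so the symbol is 0.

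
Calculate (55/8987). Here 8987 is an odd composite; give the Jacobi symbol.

0

Reciprocity: 55 ≡ 3 and 8987 ≡ 3 (mod 4), so (55/8987) = −(8987/55).
Reduce top mod 55: now compute (22/55).
Pull out 2: since 55 ≡ 7 (mod 8), (2/55) = +1.
Reciprocity: 11 ≡ 3 and 55 ≡ 3 (mod 4), so (11/55) = −(55/11).
Reduce top mod 11: now compute (0/11).
Top reduces to 0: gcd > 1, so the symbol is 0.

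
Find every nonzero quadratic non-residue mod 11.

2,6,7,8,10

Square k = 1,…,5 (k and 11−k give the same square):
1²=1, 2²=4, 3²=9, 4²≡5, 5²≡3 (mod 11).
The residues are {1, 3, 4, 5, 9}; the non-residues are the remaining 5 nonzero classes.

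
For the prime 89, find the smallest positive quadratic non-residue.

(2/89) = +1, so 2 is a residue.
(3/89) = −1, so 3 is the smallest positive non-residue mod 89.

3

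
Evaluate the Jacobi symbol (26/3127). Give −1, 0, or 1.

Pull out 2: since 3127 ≡ 7 (mod 8), (2/3127) = +1.
Reciprocity: 13 ≡ 1 and 3127 ≡ 3 (mod 4), so (13/3127) = +(3127/13).
Reduce top mod 13: now compute (7/13).
Reciprocity: 7 ≡ 3 and 13 ≡ 1 (mod 4), so (7/13) = +(13/7).
Reduce top mod 7: now compute (6/7).
Pull out 2: since 7 ≡ 7 (mod 8), (2/7) = +1.
Reciprocity: 3 ≡ 3 and 7 ≡ 3 (mod 4), so (3/7) = −(7/3).
Reduce top mod 3: now compute (1/3).
Reached (1/3) = 1. Collecting the sign flips along the way, the symbol is -1.

-1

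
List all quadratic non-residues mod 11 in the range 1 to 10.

2 6 7 8 10

Square k = 1,…,5 (k and 11−k give the same square):
1²=1, 2²=4, 3²=9, 4²≡5, 5²≡3 (mod 11).
The residues are {1, 3, 4, 5, 9}; the non-residues are the remaining 5 nonzero classes.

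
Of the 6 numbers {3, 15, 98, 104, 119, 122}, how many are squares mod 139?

(3/139) = -1 → non-residue.
(15/139) = -1 → non-residue.
(98/139) = -1 → non-residue.
(104/139) = -1 → non-residue.
(119/139) = -1 → non-residue.
(122/139) = +1 → QR.
Total quadratic residues among the 6: 1.

1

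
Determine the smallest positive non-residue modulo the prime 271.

3

(2/271) = +1, so 2 is a residue.
(3/271) = −1, so 3 is the smallest positive non-residue mod 271.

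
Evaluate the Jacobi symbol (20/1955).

0

Pull out 2^2: since 1955 ≡ 3 (mod 8), (2/1955) = -1, so (2/1955)^2 = +1.
Reciprocity: 5 ≡ 1 and 1955 ≡ 3 (mod 4), so (5/1955) = +(1955/5).
Reduce top mod 5: now compute (0/5).
Top reduces to 0: gcd > 1, so the symbol is 0.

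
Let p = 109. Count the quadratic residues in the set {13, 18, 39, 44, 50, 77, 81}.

1

(13/109) = -1 → non-residue.
(18/109) = -1 → non-residue.
(39/109) = -1 → non-residue.
(44/109) = -1 → non-residue.
(50/109) = -1 → non-residue.
(77/109) = -1 → non-residue.
(81/109) = +1 → QR.
Total quadratic residues among the 7: 1.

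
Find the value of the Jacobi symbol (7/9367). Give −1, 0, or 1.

-1

Reciprocity: 7 ≡ 3 and 9367 ≡ 3 (mod 4), so (7/9367) = −(9367/7).
Reduce top mod 7: now compute (1/7).
Reached (1/7) = 1. Collecting the sign flips along the way, the symbol is -1.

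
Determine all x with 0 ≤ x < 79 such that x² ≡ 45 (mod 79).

Since 79 ≡ 3 (mod 4), a square root of 45 is 45^((79+1)/4) = 45^20 mod 79.
Repeated squaring: 45^2≡50, 45^4≡51, 45^8≡73, 45^16≡36 (mod 79).
45^20 = 45^(16+4) ≡ 19 (mod 79).
Check: 19² = 361 ≡ 45 (mod 79). The two roots are 19 and 60.

19, 60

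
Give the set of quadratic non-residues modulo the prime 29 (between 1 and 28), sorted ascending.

Square k = 1,…,14 (k and 29−k give the same square):
1²=1, 2²=4, 3²=9, 4²=16, 5²=25, 6²≡7, 7²≡20, 8²≡6, 9²≡23, 10²≡13, 11²≡5, 12²≡28, 13²≡24, 14²≡22 (mod 29).
The residues are {1, 4, 5, 6, 7, 9, 13, 16, 20, 22, 23, 24, 25, 28}; the non-residues are the remaining 14 nonzero classes.

2, 3, 8, 10, 11, 12, 14, 15, 17, 18, 19, 21, 26, 27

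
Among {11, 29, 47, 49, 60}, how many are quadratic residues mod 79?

2

(11/79) = +1 → QR.
(29/79) = -1 → non-residue.
(47/79) = -1 → non-residue.
(49/79) = +1 → QR.
(60/79) = -1 → non-residue.
Total quadratic residues among the 5: 2.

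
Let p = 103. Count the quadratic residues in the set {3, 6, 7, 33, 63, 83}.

(3/103) = -1 → non-residue.
(6/103) = -1 → non-residue.
(7/103) = +1 → QR.
(33/103) = +1 → QR.
(63/103) = +1 → QR.
(83/103) = +1 → QR.
Total quadratic residues among the 6: 4.

4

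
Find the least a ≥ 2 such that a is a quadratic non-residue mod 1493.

2

(2/1493) = −1, so 2 is the smallest positive non-residue mod 1493.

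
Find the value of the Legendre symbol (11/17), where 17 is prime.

-1

Euler's criterion: (11/17) ≡ 11^8 (mod 17).
11^2 ≡ 2 (mod 17)
11^4 ≡ 4 (mod 17)
11^8 ≡ 16 (mod 17)
11^8 = 11^(8) ≡ 16 (mod 17).
Result is 16 ≡ −1, so (11/17) = −1.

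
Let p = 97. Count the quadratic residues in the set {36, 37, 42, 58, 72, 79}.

(36/97) = +1 → QR.
(37/97) = -1 → non-residue.
(42/97) = -1 → non-residue.
(58/97) = -1 → non-residue.
(72/97) = +1 → QR.
(79/97) = +1 → QR.
Total quadratic residues among the 6: 3.

3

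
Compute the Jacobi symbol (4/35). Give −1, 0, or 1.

Pull out 2^2: since 35 ≡ 3 (mod 8), (2/35) = -1, so (2/35)^2 = +1.
Reached (1/35) = 1. Collecting the sign flips along the way, the symbol is +1.

1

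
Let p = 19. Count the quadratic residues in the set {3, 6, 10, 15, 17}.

2

(3/19) = -1 → non-residue.
(6/19) = +1 → QR.
(10/19) = -1 → non-residue.
(15/19) = -1 → non-residue.
(17/19) = +1 → QR.
Total quadratic residues among the 5: 2.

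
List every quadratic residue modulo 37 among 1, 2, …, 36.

Square k = 1,…,18 (k and 37−k give the same square):
1²=1, 2²=4, 3²=9, 4²=16, 5²=25, 6²=36, 7²≡12, 8²≡27, 9²≡7, 10²≡26, 11²≡10, 12²≡33, 13²≡21, 14²≡11, 15²≡3, 16²≡34, 17²≡30, 18²≡28 (mod 37).
So the quadratic residues mod 37 are {1, 3, 4, 7, 9, 10, 11, 12, 16, 21, 25, 26, 27, 28, 30, 33, 34, 36}.

1,3,4,7,9,10,11,12,16,21,25,26,27,28,30,33,34,36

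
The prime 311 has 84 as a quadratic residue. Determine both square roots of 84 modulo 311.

Since 311 ≡ 3 (mod 4), a square root of 84 is 84^((311+1)/4) = 84^78 mod 311.
Repeated squaring: 84^2≡214, 84^4≡79, 84^8≡21, 84^16≡130, 84^32≡106, 84^64≡40 (mod 311).
84^78 = 84^(64+8+4+2) ≡ 158 (mod 311).
Check: 158² = 24964 ≡ 84 (mod 311). The two roots are 153 and 158.

153, 158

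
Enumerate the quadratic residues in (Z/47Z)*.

Square k = 1,…,23 (k and 47−k give the same square):
1²=1, 2²=4, 3²=9, 4²=16, 5²=25, 6²=36, 7²≡2, 8²≡17, 9²≡34, 10²≡6, 11²≡27, 12²≡3, 13²≡28, 14²≡8, 15²≡37, 16²≡21, 17²≡7, 18²≡42, 19²≡32, 20²≡24, 21²≡18, 22²≡14, 23²≡12 (mod 47).
So the quadratic residues mod 47 are {1, 2, 3, 4, 6, 7, 8, 9, 12, 14, 16, 17, 18, 21, 24, 25, 27, 28, 32, 34, 36, 37, 42}.

1,2,3,4,6,7,8,9,12,14,16,17,18,21,24,25,27,28,32,34,36,37,42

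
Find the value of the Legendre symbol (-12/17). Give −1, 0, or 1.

First reduce: -12 ≡ 5 (mod 17).
Reciprocity: 5 ≡ 1 and 17 ≡ 1 (mod 4), so (5/17) = +(17/5).
Reduce top mod 5: now compute (2/5).
Pull out 2: since 5 ≡ 5 (mod 8), (2/5) = -1.
Reached (1/5) = 1. Collecting the sign flips along the way, the symbol is -1.

-1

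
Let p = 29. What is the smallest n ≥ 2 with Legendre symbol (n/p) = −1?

(2/29) = −1, so 2 is the smallest positive non-residue mod 29.

2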